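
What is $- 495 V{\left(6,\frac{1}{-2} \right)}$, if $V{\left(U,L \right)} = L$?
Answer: $\frac{495}{2} \approx 247.5$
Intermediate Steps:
$- 495 V{\left(6,\frac{1}{-2} \right)} = - \frac{495}{-2} = \left(-495\right) \left(- \frac{1}{2}\right) = \frac{495}{2}$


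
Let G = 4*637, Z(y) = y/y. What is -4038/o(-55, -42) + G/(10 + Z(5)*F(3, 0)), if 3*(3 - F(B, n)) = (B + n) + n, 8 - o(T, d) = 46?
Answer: 18160/57 ≈ 318.60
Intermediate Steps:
o(T, d) = -38 (o(T, d) = 8 - 1*46 = 8 - 46 = -38)
Z(y) = 1
G = 2548
F(B, n) = 3 - 2*n/3 - B/3 (F(B, n) = 3 - ((B + n) + n)/3 = 3 - (B + 2*n)/3 = 3 + (-2*n/3 - B/3) = 3 - 2*n/3 - B/3)
-4038/o(-55, -42) + G/(10 + Z(5)*F(3, 0)) = -4038/(-38) + 2548/(10 + 1*(3 - 2/3*0 - 1/3*3)) = -4038*(-1/38) + 2548/(10 + 1*(3 + 0 - 1)) = 2019/19 + 2548/(10 + 1*2) = 2019/19 + 2548/(10 + 2) = 2019/19 + 2548/12 = 2019/19 + 2548*(1/12) = 2019/19 + 637/3 = 18160/57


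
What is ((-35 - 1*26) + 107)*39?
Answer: 1794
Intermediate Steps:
((-35 - 1*26) + 107)*39 = ((-35 - 26) + 107)*39 = (-61 + 107)*39 = 46*39 = 1794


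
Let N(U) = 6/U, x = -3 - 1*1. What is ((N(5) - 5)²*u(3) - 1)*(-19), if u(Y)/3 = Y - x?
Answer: -143564/25 ≈ -5742.6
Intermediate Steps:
x = -4 (x = -3 - 1 = -4)
u(Y) = 12 + 3*Y (u(Y) = 3*(Y - 1*(-4)) = 3*(Y + 4) = 3*(4 + Y) = 12 + 3*Y)
((N(5) - 5)²*u(3) - 1)*(-19) = ((6/5 - 5)²*(12 + 3*3) - 1)*(-19) = ((6*(⅕) - 5)²*(12 + 9) - 1)*(-19) = ((6/5 - 5)²*21 - 1)*(-19) = ((-19/5)²*21 - 1)*(-19) = ((361/25)*21 - 1)*(-19) = (7581/25 - 1)*(-19) = (7556/25)*(-19) = -143564/25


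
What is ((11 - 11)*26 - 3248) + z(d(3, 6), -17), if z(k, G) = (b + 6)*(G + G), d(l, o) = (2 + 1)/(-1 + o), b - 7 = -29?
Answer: -2704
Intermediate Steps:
b = -22 (b = 7 - 29 = -22)
d(l, o) = 3/(-1 + o)
z(k, G) = -32*G (z(k, G) = (-22 + 6)*(G + G) = -32*G)
((11 - 11)*26 - 3248) + z(d(3, 6), -17) = ((11 - 11)*26 - 3248) - 32*(-17) = (0*26 - 3248) + 544 = (0 - 3248) + 544 = -3248 + 544 = -2704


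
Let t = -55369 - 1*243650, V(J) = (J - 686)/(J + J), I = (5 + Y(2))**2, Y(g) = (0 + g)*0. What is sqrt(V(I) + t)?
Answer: I*sqrt(29903222)/10 ≈ 546.84*I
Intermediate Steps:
Y(g) = 0 (Y(g) = g*0 = 0)
I = 25 (I = (5 + 0)**2 = 5**2 = 25)
V(J) = (-686 + J)/(2*J) (V(J) = (-686 + J)/((2*J)) = (-686 + J)*(1/(2*J)) = (-686 + J)/(2*J))
t = -299019 (t = -55369 - 243650 = -299019)
sqrt(V(I) + t) = sqrt((1/2)*(-686 + 25)/25 - 299019) = sqrt((1/2)*(1/25)*(-661) - 299019) = sqrt(-661/50 - 299019) = sqrt(-14951611/50) = I*sqrt(29903222)/10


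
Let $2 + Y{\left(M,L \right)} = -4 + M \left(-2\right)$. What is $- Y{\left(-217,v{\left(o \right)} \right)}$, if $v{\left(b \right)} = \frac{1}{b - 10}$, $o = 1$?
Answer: $-428$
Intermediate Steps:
$v{\left(b \right)} = \frac{1}{-10 + b}$
$Y{\left(M,L \right)} = -6 - 2 M$ ($Y{\left(M,L \right)} = -2 + \left(-4 + M \left(-2\right)\right) = -2 - \left(4 + 2 M\right) = -6 - 2 M$)
$- Y{\left(-217,v{\left(o \right)} \right)} = - (-6 - -434) = - (-6 + 434) = \left(-1\right) 428 = -428$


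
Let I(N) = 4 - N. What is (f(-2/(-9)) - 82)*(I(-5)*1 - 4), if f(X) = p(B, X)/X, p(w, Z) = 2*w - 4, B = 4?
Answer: -320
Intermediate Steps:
p(w, Z) = -4 + 2*w
f(X) = 4/X (f(X) = (-4 + 2*4)/X = (-4 + 8)/X = 4/X)
(f(-2/(-9)) - 82)*(I(-5)*1 - 4) = (4/((-2/(-9))) - 82)*((4 - 1*(-5))*1 - 4) = (4/((-2*(-⅑))) - 82)*((4 + 5)*1 - 4) = (4/(2/9) - 82)*(9*1 - 4) = (4*(9/2) - 82)*(9 - 4) = (18 - 82)*5 = -64*5 = -320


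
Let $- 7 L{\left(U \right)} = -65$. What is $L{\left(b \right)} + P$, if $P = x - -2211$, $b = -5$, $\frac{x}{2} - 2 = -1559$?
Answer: $- \frac{6256}{7} \approx -893.71$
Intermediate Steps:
$x = -3114$ ($x = 4 + 2 \left(-1559\right) = 4 - 3118 = -3114$)
$P = -903$ ($P = -3114 - -2211 = -3114 + 2211 = -903$)
$L{\left(U \right)} = \frac{65}{7}$ ($L{\left(U \right)} = \left(- \frac{1}{7}\right) \left(-65\right) = \frac{65}{7}$)
$L{\left(b \right)} + P = \frac{65}{7} - 903 = - \frac{6256}{7}$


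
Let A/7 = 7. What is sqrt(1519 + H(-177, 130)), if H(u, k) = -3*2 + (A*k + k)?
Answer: sqrt(8013) ≈ 89.515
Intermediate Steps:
A = 49 (A = 7*7 = 49)
H(u, k) = -6 + 50*k (H(u, k) = -3*2 + (49*k + k) = -6 + 50*k)
sqrt(1519 + H(-177, 130)) = sqrt(1519 + (-6 + 50*130)) = sqrt(1519 + (-6 + 6500)) = sqrt(1519 + 6494) = sqrt(8013)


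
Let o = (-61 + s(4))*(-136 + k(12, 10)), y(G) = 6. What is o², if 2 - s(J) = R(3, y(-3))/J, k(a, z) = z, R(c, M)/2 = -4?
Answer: 51581124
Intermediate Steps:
R(c, M) = -8 (R(c, M) = 2*(-4) = -8)
s(J) = 2 + 8/J (s(J) = 2 - (-8)/J = 2 + 8/J)
o = 7182 (o = (-61 + (2 + 8/4))*(-136 + 10) = (-61 + (2 + 8*(¼)))*(-126) = (-61 + (2 + 2))*(-126) = (-61 + 4)*(-126) = -57*(-126) = 7182)
o² = 7182² = 51581124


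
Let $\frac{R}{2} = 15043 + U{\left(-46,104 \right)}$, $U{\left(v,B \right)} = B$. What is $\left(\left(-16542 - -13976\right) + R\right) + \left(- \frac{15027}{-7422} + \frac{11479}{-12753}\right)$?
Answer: $\frac{67298418919}{2426994} \approx 27729.0$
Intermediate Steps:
$R = 30294$ ($R = 2 \left(15043 + 104\right) = 2 \cdot 15147 = 30294$)
$\left(\left(-16542 - -13976\right) + R\right) + \left(- \frac{15027}{-7422} + \frac{11479}{-12753}\right) = \left(\left(-16542 - -13976\right) + 30294\right) + \left(- \frac{15027}{-7422} + \frac{11479}{-12753}\right) = \left(\left(-16542 + 13976\right) + 30294\right) + \left(\left(-15027\right) \left(- \frac{1}{7422}\right) + 11479 \left(- \frac{1}{12753}\right)\right) = \left(-2566 + 30294\right) + \left(\frac{5009}{2474} - \frac{883}{981}\right) = 27728 + \frac{2729287}{2426994} = \frac{67298418919}{2426994}$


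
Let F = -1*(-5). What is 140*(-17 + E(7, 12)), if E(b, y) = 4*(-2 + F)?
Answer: -700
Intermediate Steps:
F = 5
E(b, y) = 12 (E(b, y) = 4*(-2 + 5) = 4*3 = 12)
140*(-17 + E(7, 12)) = 140*(-17 + 12) = 140*(-5) = -700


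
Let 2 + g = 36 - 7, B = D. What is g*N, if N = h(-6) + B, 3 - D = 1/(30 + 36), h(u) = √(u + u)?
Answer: 1773/22 + 54*I*√3 ≈ 80.591 + 93.531*I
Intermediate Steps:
h(u) = √2*√u (h(u) = √(2*u) = √2*√u)
D = 197/66 (D = 3 - 1/(30 + 36) = 3 - 1/66 = 197/66 ≈ 2.9848)
B = 197/66 ≈ 2.9848
g = 27 (g = -2 + (36 - 7) = -2 + 29 = 27)
N = 197/66 + 2*I*√3 (N = √2*√(-6) + 197/66 = √2*(I*√6) + 197/66 = 2*I*√3 + 197/66 = 197/66 + 2*I*√3 ≈ 2.9848 + 3.4641*I)
g*N = 27*(197/66 + 2*I*√3) = 1773/22 + 54*I*√3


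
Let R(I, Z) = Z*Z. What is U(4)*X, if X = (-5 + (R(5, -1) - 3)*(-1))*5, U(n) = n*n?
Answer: -240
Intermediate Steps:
R(I, Z) = Z²
U(n) = n²
X = -15 (X = (-5 + ((-1)² - 3)*(-1))*5 = (-5 + (1 - 3)*(-1))*5 = (-5 - 2*(-1))*5 = (-5 + 2)*5 = -3*5 = -15)
U(4)*X = 4²*(-15) = 16*(-15) = -240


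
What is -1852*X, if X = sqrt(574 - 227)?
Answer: -1852*sqrt(347) ≈ -34499.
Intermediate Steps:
X = sqrt(347) ≈ 18.628
-1852*X = -1852*sqrt(347)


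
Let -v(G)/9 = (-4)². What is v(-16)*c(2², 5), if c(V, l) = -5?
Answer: 720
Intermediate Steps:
v(G) = -144 (v(G) = -9*(-4)² = -9*16 = -144)
v(-16)*c(2², 5) = -144*(-5) = 720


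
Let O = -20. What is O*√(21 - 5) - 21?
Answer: -101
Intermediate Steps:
O*√(21 - 5) - 21 = -20*√(21 - 5) - 21 = -20*√16 - 21 = -20*4 - 21 = -80 - 21 = -101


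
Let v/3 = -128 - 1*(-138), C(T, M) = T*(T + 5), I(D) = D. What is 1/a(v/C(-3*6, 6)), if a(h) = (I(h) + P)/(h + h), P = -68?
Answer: -10/2647 ≈ -0.0037779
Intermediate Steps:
C(T, M) = T*(5 + T)
v = 30 (v = 3*(-128 - 1*(-138)) = 3*(-128 + 138) = 3*10 = 30)
a(h) = (-68 + h)/(2*h) (a(h) = (h - 68)/(h + h) = (-68 + h)/((2*h)) = (-68 + h)*(1/(2*h)) = (-68 + h)/(2*h))
1/a(v/C(-3*6, 6)) = 1/((-68 + 30/(((-3*6)*(5 - 3*6))))/(2*((30/(((-3*6)*(5 - 3*6))))))) = 1/((-68 + 30/((-18*(5 - 18))))/(2*((30/((-18*(5 - 18))))))) = 1/((-68 + 30/((-18*(-13))))/(2*((30/((-18*(-13))))))) = 1/((-68 + 30/234)/(2*((30/234)))) = 1/((-68 + 30*(1/234))/(2*((30*(1/234))))) = 1/((-68 + 5/39)/(2*(5/39))) = 1/((½)*(39/5)*(-2647/39)) = 1/(-2647/10) = -10/2647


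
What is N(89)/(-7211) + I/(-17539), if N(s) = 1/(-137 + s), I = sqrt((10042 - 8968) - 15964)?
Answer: 1/346128 - I*sqrt(14890)/17539 ≈ 2.8891e-6 - 0.0069573*I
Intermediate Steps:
I = I*sqrt(14890) (I = sqrt(1074 - 15964) = sqrt(-14890) = I*sqrt(14890) ≈ 122.02*I)
N(89)/(-7211) + I/(-17539) = 1/((-137 + 89)*(-7211)) + (I*sqrt(14890))/(-17539) = -1/7211/(-48) + (I*sqrt(14890))*(-1/17539) = -1/48*(-1/7211) - I*sqrt(14890)/17539 = 1/346128 - I*sqrt(14890)/17539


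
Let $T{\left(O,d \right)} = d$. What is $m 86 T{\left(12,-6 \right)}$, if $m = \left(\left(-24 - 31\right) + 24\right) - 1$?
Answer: $16512$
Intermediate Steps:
$m = -32$ ($m = \left(-55 + 24\right) - 1 = -31 - 1 = -32$)
$m 86 T{\left(12,-6 \right)} = \left(-32\right) 86 \left(-6\right) = \left(-2752\right) \left(-6\right) = 16512$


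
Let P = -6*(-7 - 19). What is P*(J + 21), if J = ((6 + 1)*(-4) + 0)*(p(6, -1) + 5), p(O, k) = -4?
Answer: -1092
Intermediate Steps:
J = -28 (J = ((6 + 1)*(-4) + 0)*(-4 + 5) = (7*(-4) + 0)*1 = (-28 + 0)*1 = -28*1 = -28)
P = 156 (P = -6*(-26) = 156)
P*(J + 21) = 156*(-28 + 21) = 156*(-7) = -1092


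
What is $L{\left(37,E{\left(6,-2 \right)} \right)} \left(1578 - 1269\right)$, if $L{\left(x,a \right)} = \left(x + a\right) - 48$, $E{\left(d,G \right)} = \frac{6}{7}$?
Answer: $- \frac{21939}{7} \approx -3134.1$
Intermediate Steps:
$E{\left(d,G \right)} = \frac{6}{7}$ ($E{\left(d,G \right)} = 6 \cdot \frac{1}{7} = \frac{6}{7}$)
$L{\left(x,a \right)} = -48 + a + x$ ($L{\left(x,a \right)} = \left(a + x\right) - 48 = -48 + a + x$)
$L{\left(37,E{\left(6,-2 \right)} \right)} \left(1578 - 1269\right) = \left(-48 + \frac{6}{7} + 37\right) \left(1578 - 1269\right) = \left(- \frac{71}{7}\right) 309 = - \frac{21939}{7}$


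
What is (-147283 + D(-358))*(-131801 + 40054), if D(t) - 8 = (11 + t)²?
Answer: 2464874902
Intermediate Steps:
D(t) = 8 + (11 + t)²
(-147283 + D(-358))*(-131801 + 40054) = (-147283 + (8 + (11 - 358)²))*(-131801 + 40054) = (-147283 + (8 + (-347)²))*(-91747) = (-147283 + (8 + 120409))*(-91747) = (-147283 + 120417)*(-91747) = -26866*(-91747) = 2464874902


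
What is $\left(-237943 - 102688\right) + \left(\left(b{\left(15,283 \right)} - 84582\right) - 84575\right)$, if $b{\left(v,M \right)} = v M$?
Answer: $-505543$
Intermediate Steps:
$b{\left(v,M \right)} = M v$
$\left(-237943 - 102688\right) + \left(\left(b{\left(15,283 \right)} - 84582\right) - 84575\right) = \left(-237943 - 102688\right) + \left(\left(283 \cdot 15 - 84582\right) - 84575\right) = -340631 + \left(\left(4245 - 84582\right) - 84575\right) = -340631 - 164912 = -505543$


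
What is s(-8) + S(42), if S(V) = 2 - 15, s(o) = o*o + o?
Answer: 43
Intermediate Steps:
s(o) = o + o² (s(o) = o² + o = o + o²)
S(V) = -13
s(-8) + S(42) = -8*(1 - 8) - 13 = -8*(-7) - 13 = 56 - 13 = 43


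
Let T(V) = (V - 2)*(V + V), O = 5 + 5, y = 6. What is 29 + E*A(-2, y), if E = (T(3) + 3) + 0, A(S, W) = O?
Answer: 119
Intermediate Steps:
O = 10
T(V) = 2*V*(-2 + V) (T(V) = (-2 + V)*(2*V) = 2*V*(-2 + V))
A(S, W) = 10
E = 9 (E = (2*3*(-2 + 3) + 3) + 0 = (2*3*1 + 3) + 0 = (6 + 3) + 0 = 9 + 0 = 9)
29 + E*A(-2, y) = 29 + 9*10 = 29 + 90 = 119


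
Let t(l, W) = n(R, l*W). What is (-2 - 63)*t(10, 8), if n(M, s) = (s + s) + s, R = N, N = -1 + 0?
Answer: -15600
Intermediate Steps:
N = -1
R = -1
n(M, s) = 3*s (n(M, s) = 2*s + s = 3*s)
t(l, W) = 3*W*l (t(l, W) = 3*(l*W) = 3*(W*l) = 3*W*l)
(-2 - 63)*t(10, 8) = (-2 - 63)*(3*8*10) = -65*240 = -15600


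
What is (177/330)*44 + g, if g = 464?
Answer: 2438/5 ≈ 487.60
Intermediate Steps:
(177/330)*44 + g = (177/330)*44 + 464 = (177*(1/330))*44 + 464 = (59/110)*44 + 464 = 118/5 + 464 = 2438/5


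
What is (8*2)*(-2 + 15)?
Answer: 208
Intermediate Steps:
(8*2)*(-2 + 15) = 16*13 = 208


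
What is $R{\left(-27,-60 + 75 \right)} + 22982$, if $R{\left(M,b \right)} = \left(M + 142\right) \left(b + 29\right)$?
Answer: $28042$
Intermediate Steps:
$R{\left(M,b \right)} = \left(29 + b\right) \left(142 + M\right)$ ($R{\left(M,b \right)} = \left(142 + M\right) \left(29 + b\right) = \left(29 + b\right) \left(142 + M\right)$)
$R{\left(-27,-60 + 75 \right)} + 22982 = \left(4118 + 29 \left(-27\right) + 142 \left(-60 + 75\right) - 27 \left(-60 + 75\right)\right) + 22982 = \left(4118 - 783 + 142 \cdot 15 - 405\right) + 22982 = \left(4118 - 783 + 2130 - 405\right) + 22982 = 5060 + 22982 = 28042$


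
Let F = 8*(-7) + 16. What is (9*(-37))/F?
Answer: 333/40 ≈ 8.3250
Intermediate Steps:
F = -40 (F = -56 + 16 = -40)
(9*(-37))/F = (9*(-37))/(-40) = -333*(-1/40) = 333/40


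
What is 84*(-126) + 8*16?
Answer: -10456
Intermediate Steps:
84*(-126) + 8*16 = -10584 + 128 = -10456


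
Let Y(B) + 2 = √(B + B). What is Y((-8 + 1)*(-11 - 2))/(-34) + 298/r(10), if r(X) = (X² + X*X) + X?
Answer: 2638/1785 - √182/34 ≈ 1.0811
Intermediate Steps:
r(X) = X + 2*X² (r(X) = (X² + X²) + X = 2*X² + X = X + 2*X²)
Y(B) = -2 + √2*√B (Y(B) = -2 + √(B + B) = -2 + √(2*B) = -2 + √2*√B)
Y((-8 + 1)*(-11 - 2))/(-34) + 298/r(10) = (-2 + √2*√((-8 + 1)*(-11 - 2)))/(-34) + 298/((10*(1 + 2*10))) = (-2 + √2*√(-7*(-13)))*(-1/34) + 298/((10*(1 + 20))) = (-2 + √2*√91)*(-1/34) + 298/((10*21)) = (-2 + √182)*(-1/34) + 298/210 = (1/17 - √182/34) + 298*(1/210) = (1/17 - √182/34) + 149/105 = 2638/1785 - √182/34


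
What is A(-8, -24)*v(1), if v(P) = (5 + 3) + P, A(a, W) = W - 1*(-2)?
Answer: -198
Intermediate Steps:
A(a, W) = 2 + W (A(a, W) = W + 2 = 2 + W)
v(P) = 8 + P
A(-8, -24)*v(1) = (2 - 24)*(8 + 1) = -22*9 = -198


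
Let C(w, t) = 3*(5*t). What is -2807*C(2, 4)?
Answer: -168420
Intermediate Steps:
C(w, t) = 15*t
-2807*C(2, 4) = -42105*4 = -2807*60 = -168420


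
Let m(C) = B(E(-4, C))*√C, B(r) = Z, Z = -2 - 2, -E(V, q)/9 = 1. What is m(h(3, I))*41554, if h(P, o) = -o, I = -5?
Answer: -166216*√5 ≈ -3.7167e+5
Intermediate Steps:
E(V, q) = -9 (E(V, q) = -9*1 = -9)
Z = -4
B(r) = -4
m(C) = -4*√C
m(h(3, I))*41554 = -4*√5*41554 = -166216*√5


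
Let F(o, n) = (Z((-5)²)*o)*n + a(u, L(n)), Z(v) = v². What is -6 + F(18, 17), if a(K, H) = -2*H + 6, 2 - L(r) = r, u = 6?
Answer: 191280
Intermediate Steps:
L(r) = 2 - r
a(K, H) = 6 - 2*H
F(o, n) = 2 + 2*n + 625*n*o (F(o, n) = (((-5)²)²*o)*n + (6 - 2*(2 - n)) = (25²*o)*n + (6 + (-4 + 2*n)) = (625*o)*n + (2 + 2*n) = 625*n*o + (2 + 2*n) = 2 + 2*n + 625*n*o)
-6 + F(18, 17) = -6 + (2 + 2*17 + 625*17*18) = -6 + (2 + 34 + 191250) = -6 + 191286 = 191280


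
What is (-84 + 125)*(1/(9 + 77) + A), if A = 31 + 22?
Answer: 186919/86 ≈ 2173.5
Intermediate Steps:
A = 53
(-84 + 125)*(1/(9 + 77) + A) = (-84 + 125)*(1/(9 + 77) + 53) = 41*(1/86 + 53) = 41*(4559/86) = 186919/86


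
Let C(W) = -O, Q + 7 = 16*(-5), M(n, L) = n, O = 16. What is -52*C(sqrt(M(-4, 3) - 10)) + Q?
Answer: 745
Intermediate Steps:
Q = -87 (Q = -7 + 16*(-5) = -7 - 80 = -87)
C(W) = -16 (C(W) = -1*16 = -16)
-52*C(sqrt(M(-4, 3) - 10)) + Q = -52*(-16) - 87 = 832 - 87 = 745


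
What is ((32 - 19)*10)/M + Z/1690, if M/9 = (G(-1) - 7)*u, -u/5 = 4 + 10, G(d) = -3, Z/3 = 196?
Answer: 39241/106470 ≈ 0.36856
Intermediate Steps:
Z = 588 (Z = 3*196 = 588)
u = -70 (u = -5*(4 + 10) = -5*14 = -70)
M = 6300 (M = 9*((-3 - 7)*(-70)) = 9*(-10*(-70)) = 9*700 = 6300)
((32 - 19)*10)/M + Z/1690 = ((32 - 19)*10)/6300 + 588/1690 = (13*10)*(1/6300) + 588*(1/1690) = 130*(1/6300) + 294/845 = 13/630 + 294/845 = 39241/106470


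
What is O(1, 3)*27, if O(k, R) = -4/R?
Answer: -36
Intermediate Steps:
O(1, 3)*27 = -4/3*27 = -36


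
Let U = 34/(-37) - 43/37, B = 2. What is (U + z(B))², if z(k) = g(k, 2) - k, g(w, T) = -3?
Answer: 68644/1369 ≈ 50.142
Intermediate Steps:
U = -77/37 (U = 34*(-1/37) - 43*1/37 = -34/37 - 43/37 = -77/37 ≈ -2.0811)
z(k) = -3 - k
(U + z(B))² = (-77/37 + (-3 - 1*2))² = (-77/37 + (-3 - 2))² = (-77/37 - 5)² = (-262/37)² = 68644/1369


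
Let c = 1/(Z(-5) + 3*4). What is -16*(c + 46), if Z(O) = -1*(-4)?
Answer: -737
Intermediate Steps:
Z(O) = 4
c = 1/16 (c = 1/(4 + 3*4) = 1/(4 + 12) = 1/16 ≈ 0.062500)
-16*(c + 46) = -16*(1/16 + 46) = -16*737/16 = -737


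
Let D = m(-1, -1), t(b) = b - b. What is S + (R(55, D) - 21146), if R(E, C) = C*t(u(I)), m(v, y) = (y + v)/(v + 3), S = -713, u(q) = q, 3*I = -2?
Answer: -21859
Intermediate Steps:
I = -⅔ (I = (⅓)*(-2) = -⅔ ≈ -0.66667)
t(b) = 0
m(v, y) = (v + y)/(3 + v)
D = -1 (D = (-1 - 1)/(3 - 1) = -2/2 = (½)*(-2) = -1)
R(E, C) = 0 (R(E, C) = C*0 = 0)
S + (R(55, D) - 21146) = -713 + (0 - 21146) = -713 - 21146 = -21859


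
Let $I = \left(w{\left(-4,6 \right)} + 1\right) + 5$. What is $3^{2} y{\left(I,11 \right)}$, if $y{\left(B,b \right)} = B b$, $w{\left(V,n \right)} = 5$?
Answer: $1089$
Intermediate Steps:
$I = 11$ ($I = \left(5 + 1\right) + 5 = 6 + 5 = 11$)
$3^{2} y{\left(I,11 \right)} = 3^{2} \cdot 11 \cdot 11 = 9 \cdot 121 = 1089$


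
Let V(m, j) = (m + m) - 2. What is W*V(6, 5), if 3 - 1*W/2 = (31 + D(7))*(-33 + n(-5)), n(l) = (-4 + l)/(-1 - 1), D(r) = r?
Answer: 21720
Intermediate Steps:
V(m, j) = -2 + 2*m (V(m, j) = 2*m - 2 = -2 + 2*m)
n(l) = 2 - l/2 (n(l) = (-4 + l)/(-2) = (-4 + l)*(-1/2) = 2 - l/2)
W = 2172 (W = 6 - 2*(31 + 7)*(-33 + (2 - 1/2*(-5))) = 6 - 76*(-33 + (2 + 5/2)) = 6 - 76*(-33 + 9/2) = 6 - 76*(-57)/2 = 6 - 2*(-1083) = 6 + 2166 = 2172)
W*V(6, 5) = 2172*(-2 + 2*6) = 2172*(-2 + 12) = 2172*10 = 21720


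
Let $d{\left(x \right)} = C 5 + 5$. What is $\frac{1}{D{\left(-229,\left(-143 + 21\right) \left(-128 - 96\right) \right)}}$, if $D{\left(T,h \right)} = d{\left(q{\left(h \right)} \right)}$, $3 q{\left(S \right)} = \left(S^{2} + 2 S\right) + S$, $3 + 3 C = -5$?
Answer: $- \frac{3}{25} \approx -0.12$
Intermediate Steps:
$C = - \frac{8}{3}$ ($C = -1 + \frac{1}{3} \left(-5\right) = -1 - \frac{5}{3} = - \frac{8}{3} \approx -2.6667$)
$q{\left(S \right)} = S + \frac{S^{2}}{3}$ ($q{\left(S \right)} = \frac{\left(S^{2} + 2 S\right) + S}{3} = \frac{S^{2} + 3 S}{3} = S + \frac{S^{2}}{3}$)
$d{\left(x \right)} = - \frac{25}{3}$ ($d{\left(x \right)} = \left(- \frac{8}{3}\right) 5 + 5 = - \frac{40}{3} + 5 = - \frac{25}{3}$)
$D{\left(T,h \right)} = - \frac{25}{3}$
$\frac{1}{D{\left(-229,\left(-143 + 21\right) \left(-128 - 96\right) \right)}} = \frac{1}{- \frac{25}{3}} = - \frac{3}{25}$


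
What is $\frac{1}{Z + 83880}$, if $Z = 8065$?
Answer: $\frac{1}{91945} \approx 1.0876 \cdot 10^{-5}$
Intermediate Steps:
$\frac{1}{Z + 83880} = \frac{1}{8065 + 83880} = \frac{1}{91945}$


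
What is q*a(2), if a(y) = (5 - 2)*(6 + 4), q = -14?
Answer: -420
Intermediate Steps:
a(y) = 30 (a(y) = 3*10 = 30)
q*a(2) = -14*30 = -420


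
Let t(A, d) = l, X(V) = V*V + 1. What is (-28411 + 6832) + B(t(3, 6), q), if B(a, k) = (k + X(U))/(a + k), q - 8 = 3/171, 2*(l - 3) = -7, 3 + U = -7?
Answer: -18480775/857 ≈ -21565.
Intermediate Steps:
U = -10 (U = -3 - 7 = -10)
l = -½ (l = 3 + (½)*(-7) = 3 - 7/2 = -½ ≈ -0.50000)
X(V) = 1 + V² (X(V) = V² + 1 = 1 + V²)
t(A, d) = -½
q = 457/57 (q = 8 + 3/171 = 8 + 3*(1/171) = 8 + 1/57 = 457/57 ≈ 8.0175)
B(a, k) = (101 + k)/(a + k) (B(a, k) = (k + (1 + (-10)²))/(a + k) = (k + (1 + 100))/(a + k) = (k + 101)/(a + k) = (101 + k)/(a + k))
(-28411 + 6832) + B(t(3, 6), q) = (-28411 + 6832) + (101 + 457/57)/(-½ + 457/57) = -21579 + (6214/57)/(857/114) = -21579 + (114/857)*(6214/57) = -21579 + 12428/857 = -18480775/857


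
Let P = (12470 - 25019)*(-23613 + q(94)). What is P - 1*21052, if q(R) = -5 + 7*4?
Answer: 296009858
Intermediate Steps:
q(R) = 23 (q(R) = -5 + 28 = 23)
P = 296030910 (P = (12470 - 25019)*(-23613 + 23) = -12549*(-23590) = 296030910)
P - 1*21052 = 296030910 - 1*21052 = 296030910 - 21052 = 296009858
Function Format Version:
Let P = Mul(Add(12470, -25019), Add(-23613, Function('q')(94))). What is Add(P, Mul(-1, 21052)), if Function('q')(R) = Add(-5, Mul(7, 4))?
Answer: 296009858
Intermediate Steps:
Function('q')(R) = 23 (Function('q')(R) = Add(-5, 28) = 23)
P = 296030910 (P = Mul(Add(12470, -25019), Add(-23613, 23)) = Mul(-12549, -23590) = 296030910)
Add(P, Mul(-1, 21052)) = Add(296030910, Mul(-1, 21052)) = Add(296030910, -21052) = 296009858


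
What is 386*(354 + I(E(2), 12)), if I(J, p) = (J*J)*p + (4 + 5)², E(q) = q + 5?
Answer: 394878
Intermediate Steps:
E(q) = 5 + q
I(J, p) = 81 + p*J² (I(J, p) = J²*p + 9² = p*J² + 81 = 81 + p*J²)
386*(354 + I(E(2), 12)) = 386*(354 + (81 + 12*(5 + 2)²)) = 386*(354 + (81 + 12*7²)) = 386*(354 + (81 + 12*49)) = 386*(354 + (81 + 588)) = 386*(354 + 669) = 386*1023 = 394878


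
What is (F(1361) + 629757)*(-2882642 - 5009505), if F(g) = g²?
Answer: -19588924441466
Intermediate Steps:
(F(1361) + 629757)*(-2882642 - 5009505) = (1361² + 629757)*(-2882642 - 5009505) = (1852321 + 629757)*(-7892147) = 2482078*(-7892147) = -19588924441466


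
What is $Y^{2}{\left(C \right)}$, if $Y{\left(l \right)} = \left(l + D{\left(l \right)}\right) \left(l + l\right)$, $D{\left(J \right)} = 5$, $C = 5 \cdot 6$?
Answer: $4410000$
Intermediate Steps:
$C = 30$
$Y{\left(l \right)} = 2 l \left(5 + l\right)$ ($Y{\left(l \right)} = \left(l + 5\right) \left(l + l\right) = \left(5 + l\right) 2 l = 2 l \left(5 + l\right)$)
$Y^{2}{\left(C \right)} = \left(2 \cdot 30 \left(5 + 30\right)\right)^{2} = \left(2 \cdot 30 \cdot 35\right)^{2} = 2100^{2} = 4410000$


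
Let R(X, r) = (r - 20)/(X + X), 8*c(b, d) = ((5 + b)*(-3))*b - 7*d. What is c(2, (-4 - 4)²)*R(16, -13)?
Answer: 8085/128 ≈ 63.164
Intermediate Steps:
c(b, d) = -7*d/8 + b*(-15 - 3*b)/8 (c(b, d) = (((5 + b)*(-3))*b - 7*d)/8 = ((-15 - 3*b)*b - 7*d)/8 = (b*(-15 - 3*b) - 7*d)/8 = (-7*d + b*(-15 - 3*b))/8 = -7*d/8 + b*(-15 - 3*b)/8)
R(X, r) = (-20 + r)/(2*X) (R(X, r) = (-20 + r)/((2*X)) = (-20 + r)*(1/(2*X)) = (-20 + r)/(2*X))
c(2, (-4 - 4)²)*R(16, -13) = (-15/8*2 - 7*(-4 - 4)²/8 - 3/8*2²)*((½)*(-20 - 13)/16) = (-15/4 - 7/8*(-8)² - 3/8*4)*((½)*(1/16)*(-33)) = (-15/4 - 7/8*64 - 3/2)*(-33/32) = (-15/4 - 56 - 3/2)*(-33/32) = -245/4*(-33/32) = 8085/128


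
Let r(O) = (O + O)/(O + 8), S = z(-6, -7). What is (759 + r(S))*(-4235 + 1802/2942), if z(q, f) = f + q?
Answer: -23800183664/7355 ≈ -3.2359e+6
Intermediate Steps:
S = -13 (S = -7 - 6 = -13)
r(O) = 2*O/(8 + O) (r(O) = (2*O)/(8 + O) = 2*O/(8 + O))
(759 + r(S))*(-4235 + 1802/2942) = (759 + 2*(-13)/(8 - 13))*(-4235 + 1802/2942) = (759 + 2*(-13)/(-5))*(-4235 + 1802*(1/2942)) = (759 + 2*(-13)*(-⅕))*(-4235 + 901/1471) = (759 + 26/5)*(-6228784/1471) = (3821/5)*(-6228784/1471) = -23800183664/7355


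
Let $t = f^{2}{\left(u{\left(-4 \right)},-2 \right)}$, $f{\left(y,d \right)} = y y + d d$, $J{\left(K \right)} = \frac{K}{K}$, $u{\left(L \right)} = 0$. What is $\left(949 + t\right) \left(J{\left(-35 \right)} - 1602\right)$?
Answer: $-1544965$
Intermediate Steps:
$J{\left(K \right)} = 1$
$f{\left(y,d \right)} = d^{2} + y^{2}$ ($f{\left(y,d \right)} = y^{2} + d^{2} = d^{2} + y^{2}$)
$t = 16$ ($t = \left(\left(-2\right)^{2} + 0^{2}\right)^{2} = \left(4 + 0\right)^{2} = 4^{2} = 16$)
$\left(949 + t\right) \left(J{\left(-35 \right)} - 1602\right) = \left(949 + 16\right) \left(1 - 1602\right) = 965 \left(-1601\right) = -1544965$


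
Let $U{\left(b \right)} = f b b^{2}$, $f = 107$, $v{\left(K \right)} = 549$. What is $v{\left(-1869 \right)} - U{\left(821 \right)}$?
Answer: $-59212479178$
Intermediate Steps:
$U{\left(b \right)} = 107 b^{3}$ ($U{\left(b \right)} = 107 b b^{2} = 107 b^{3}$)
$v{\left(-1869 \right)} - U{\left(821 \right)} = 549 - 107 \cdot 821^{3} = 549 - 107 \cdot 553387661 = 549 - 59212479727 = -59212479178$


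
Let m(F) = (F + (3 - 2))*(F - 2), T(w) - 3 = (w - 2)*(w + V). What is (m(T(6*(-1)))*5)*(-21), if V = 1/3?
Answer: -720020/3 ≈ -2.4001e+5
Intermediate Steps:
V = ⅓ ≈ 0.33333
T(w) = 3 + (-2 + w)*(⅓ + w) (T(w) = 3 + (w - 2)*(w + ⅓) = 3 + (-2 + w)*(⅓ + w))
m(F) = (1 + F)*(-2 + F) (m(F) = (F + 1)*(-2 + F) = (1 + F)*(-2 + F))
(m(T(6*(-1)))*5)*(-21) = ((-2 + (7/3 + (6*(-1))² - 10*(-1))² - (7/3 + (6*(-1))² - 10*(-1)))*5)*(-21) = ((-2 + (7/3 + (-6)² - 5/3*(-6))² - (7/3 + (-6)² - 5/3*(-6)))*5)*(-21) = ((-2 + (7/3 + 36 + 10)² - (7/3 + 36 + 10))*5)*(-21) = ((-2 + (145/3)² - 1*145/3)*5)*(-21) = ((-2 + 21025/9 - 145/3)*5)*(-21) = ((20572/9)*5)*(-21) = (102860/9)*(-21) = -720020/3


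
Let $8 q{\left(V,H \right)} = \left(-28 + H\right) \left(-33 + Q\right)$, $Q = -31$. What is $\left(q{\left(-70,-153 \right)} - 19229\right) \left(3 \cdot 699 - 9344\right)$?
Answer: $128858907$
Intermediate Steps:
$q{\left(V,H \right)} = 224 - 8 H$ ($q{\left(V,H \right)} = \frac{\left(-28 + H\right) \left(-33 - 31\right)}{8} = \frac{\left(-28 + H\right) \left(-64\right)}{8} = \frac{1792 - 64 H}{8} = 224 - 8 H$)
$\left(q{\left(-70,-153 \right)} - 19229\right) \left(3 \cdot 699 - 9344\right) = \left(\left(224 - -1224\right) - 19229\right) \left(3 \cdot 699 - 9344\right) = \left(\left(224 + 1224\right) - 19229\right) \left(2097 - 9344\right) = \left(1448 - 19229\right) \left(-7247\right) = \left(-17781\right) \left(-7247\right) = 128858907$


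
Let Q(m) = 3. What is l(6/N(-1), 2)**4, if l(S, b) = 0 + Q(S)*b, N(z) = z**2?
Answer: 1296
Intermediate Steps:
l(S, b) = 3*b (l(S, b) = 0 + 3*b = 3*b)
l(6/N(-1), 2)**4 = (3*2)**4 = 6**4 = 1296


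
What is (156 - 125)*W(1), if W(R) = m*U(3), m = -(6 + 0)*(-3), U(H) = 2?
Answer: 1116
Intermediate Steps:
m = 18 (m = -6*(-3) = -1*(-18) = 18)
W(R) = 36 (W(R) = 18*2 = 36)
(156 - 125)*W(1) = (156 - 125)*36 = 31*36 = 1116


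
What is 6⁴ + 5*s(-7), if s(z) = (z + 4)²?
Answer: 1341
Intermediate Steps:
s(z) = (4 + z)²
6⁴ + 5*s(-7) = 6⁴ + 5*(4 - 7)² = 1296 + 5*(-3)² = 1296 + 5*9 = 1296 + 45 = 1341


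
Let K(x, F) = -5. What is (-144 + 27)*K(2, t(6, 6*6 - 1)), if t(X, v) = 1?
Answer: 585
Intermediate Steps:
(-144 + 27)*K(2, t(6, 6*6 - 1)) = (-144 + 27)*(-5) = -117*(-5) = 585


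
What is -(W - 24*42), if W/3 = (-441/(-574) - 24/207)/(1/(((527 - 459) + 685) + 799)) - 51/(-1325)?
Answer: -2535759679/1249475 ≈ -2029.5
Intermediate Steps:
W = 3795230479/1249475 (W = 3*((-441/(-574) - 24/207)/(1/(((527 - 459) + 685) + 799)) - 51/(-1325)) = 3*((-441*(-1/574) - 24*1/207)/(1/((68 + 685) + 799)) - 51*(-1/1325)) = 3*((63/82 - 8/69)/(1/(753 + 799)) + 51/1325) = 3*(3691/(5658*(1/1552)) + 51/1325) = 3*((3691/5658)*1552 + 51/1325) = 3*(2864216/2829 + 51/1325) = 3*(3795230479/3748425) = 3795230479/1249475 ≈ 3037.5)
-(W - 24*42) = -(3795230479/1249475 - 24*42) = -(3795230479/1249475 - 1008) = -1*2535759679/1249475 = -2535759679/1249475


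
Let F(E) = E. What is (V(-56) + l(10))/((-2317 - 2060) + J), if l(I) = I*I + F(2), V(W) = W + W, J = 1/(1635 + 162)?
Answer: 8985/3932734 ≈ 0.0022847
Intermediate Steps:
J = 1/1797 ≈ 0.00055648
V(W) = 2*W
l(I) = 2 + I**2 (l(I) = I*I + 2 = I**2 + 2 = 2 + I**2)
(V(-56) + l(10))/((-2317 - 2060) + J) = (2*(-56) + (2 + 10**2))/((-2317 - 2060) + 1/1797) = (-112 + (2 + 100))/(-4377 + 1/1797) = (-112 + 102)/(-7865468/1797) = -10*(-1797/7865468) = 8985/3932734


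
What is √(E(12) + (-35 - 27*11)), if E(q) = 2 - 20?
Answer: 5*I*√14 ≈ 18.708*I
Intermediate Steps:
E(q) = -18
√(E(12) + (-35 - 27*11)) = √(-18 + (-35 - 27*11)) = √(-18 + (-35 - 297)) = √(-18 - 332) = √(-350) = 5*I*√14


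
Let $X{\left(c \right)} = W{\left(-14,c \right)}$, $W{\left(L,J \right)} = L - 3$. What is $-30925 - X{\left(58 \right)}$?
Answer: $-30908$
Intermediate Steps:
$W{\left(L,J \right)} = -3 + L$ ($W{\left(L,J \right)} = L - 3 = -3 + L$)
$X{\left(c \right)} = -17$ ($X{\left(c \right)} = -3 - 14 = -17$)
$-30925 - X{\left(58 \right)} = -30925 - -17 = -30925 + 17 = -30908$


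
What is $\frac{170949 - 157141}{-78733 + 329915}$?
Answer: $\frac{6904}{125591} \approx 0.054972$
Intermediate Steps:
$\frac{170949 - 157141}{-78733 + 329915} = \frac{13808}{251182} = 13808 \cdot \frac{1}{251182} = \frac{6904}{125591}$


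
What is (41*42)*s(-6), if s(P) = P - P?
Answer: 0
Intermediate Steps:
s(P) = 0
(41*42)*s(-6) = (41*42)*0 = 1722*0 = 0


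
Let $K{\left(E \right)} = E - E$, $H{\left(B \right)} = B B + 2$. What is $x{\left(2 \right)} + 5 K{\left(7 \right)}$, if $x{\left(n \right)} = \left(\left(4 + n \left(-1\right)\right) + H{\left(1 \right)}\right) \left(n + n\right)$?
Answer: $20$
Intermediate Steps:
$H{\left(B \right)} = 2 + B^{2}$ ($H{\left(B \right)} = B^{2} + 2 = 2 + B^{2}$)
$K{\left(E \right)} = 0$
$x{\left(n \right)} = 2 n \left(7 - n\right)$ ($x{\left(n \right)} = \left(\left(4 + n \left(-1\right)\right) + \left(2 + 1^{2}\right)\right) \left(n + n\right) = \left(\left(4 - n\right) + \left(2 + 1\right)\right) 2 n = \left(\left(4 - n\right) + 3\right) 2 n = \left(7 - n\right) 2 n = 2 n \left(7 - n\right)$)
$x{\left(2 \right)} + 5 K{\left(7 \right)} = 2 \cdot 2 \left(7 - 2\right) + 5 \cdot 0 = 2 \cdot 2 \left(7 - 2\right) + 0 = 2 \cdot 2 \cdot 5 + 0 = 20 + 0 = 20$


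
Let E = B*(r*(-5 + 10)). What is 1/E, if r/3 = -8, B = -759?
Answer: 1/91080 ≈ 1.0979e-5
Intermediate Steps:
r = -24 (r = 3*(-8) = -24)
E = 91080 (E = -(-18216)*(-5 + 10) = -(-18216)*5 = -759*(-120) = 91080)
1/E = 1/91080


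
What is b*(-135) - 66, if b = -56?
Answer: 7494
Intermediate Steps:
b*(-135) - 66 = -56*(-135) - 66 = 7560 - 66 = 7494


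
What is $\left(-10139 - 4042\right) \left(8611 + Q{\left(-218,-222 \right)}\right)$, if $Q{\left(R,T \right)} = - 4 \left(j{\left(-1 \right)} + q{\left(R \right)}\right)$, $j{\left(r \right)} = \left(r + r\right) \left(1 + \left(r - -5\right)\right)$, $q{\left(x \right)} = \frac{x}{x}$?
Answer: $-122623107$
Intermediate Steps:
$q{\left(x \right)} = 1$
$j{\left(r \right)} = 2 r \left(6 + r\right)$ ($j{\left(r \right)} = 2 r \left(1 + \left(r + 5\right)\right) = 2 r \left(1 + \left(5 + r\right)\right) = 2 r \left(6 + r\right)$)
$Q{\left(R,T \right)} = 36$ ($Q{\left(R,T \right)} = - 4 \left(2 \left(-1\right) \left(6 - 1\right) + 1\right) = - 4 \left(2 \left(-1\right) 5 + 1\right) = - 4 \left(-10 + 1\right) = \left(-4\right) \left(-9\right) = 36$)
$\left(-10139 - 4042\right) \left(8611 + Q{\left(-218,-222 \right)}\right) = \left(-10139 - 4042\right) \left(8611 + 36\right) = \left(-14181\right) 8647 = -122623107$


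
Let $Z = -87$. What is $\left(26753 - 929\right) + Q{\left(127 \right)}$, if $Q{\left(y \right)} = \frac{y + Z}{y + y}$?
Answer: $\frac{3279668}{127} \approx 25824.0$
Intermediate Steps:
$Q{\left(y \right)} = \frac{-87 + y}{2 y}$ ($Q{\left(y \right)} = \frac{y - 87}{y + y} = \frac{-87 + y}{2 y}$)
$\left(26753 - 929\right) + Q{\left(127 \right)} = \left(26753 - 929\right) + \frac{-87 + 127}{2 \cdot 127} = 25824 + \frac{1}{2} \cdot \frac{1}{127} \cdot 40 = 25824 + \frac{20}{127} = \frac{3279668}{127}$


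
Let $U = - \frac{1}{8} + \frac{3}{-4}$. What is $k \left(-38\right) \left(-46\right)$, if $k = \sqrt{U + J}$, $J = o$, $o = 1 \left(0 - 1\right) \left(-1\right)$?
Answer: $437 \sqrt{2} \approx 618.01$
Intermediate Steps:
$U = - \frac{7}{8}$ ($U = \left(-1\right) \frac{1}{8} + 3 \left(- \frac{1}{4}\right) = - \frac{1}{8} - \frac{3}{4} = - \frac{7}{8} \approx -0.875$)
$o = 1$ ($o = 1 \left(-1\right) \left(-1\right) = \left(-1\right) \left(-1\right) = 1$)
$J = 1$
$k = \frac{\sqrt{2}}{4}$ ($k = \sqrt{- \frac{7}{8} + 1} = \sqrt{\frac{1}{8}} = \frac{\sqrt{2}}{4} \approx 0.35355$)
$k \left(-38\right) \left(-46\right) = \frac{\sqrt{2}}{4} \left(-38\right) \left(-46\right) = - \frac{19 \sqrt{2}}{2} \left(-46\right) = 437 \sqrt{2}$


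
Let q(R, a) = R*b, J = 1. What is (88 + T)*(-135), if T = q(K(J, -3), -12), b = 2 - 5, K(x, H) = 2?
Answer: -11070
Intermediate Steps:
b = -3
q(R, a) = -3*R (q(R, a) = R*(-3) = -3*R)
T = -6 (T = -3*2 = -6)
(88 + T)*(-135) = (88 - 6)*(-135) = 82*(-135) = -11070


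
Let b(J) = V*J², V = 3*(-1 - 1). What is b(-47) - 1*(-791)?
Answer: -12463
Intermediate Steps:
V = -6 (V = 3*(-2) = -6)
b(J) = -6*J²
b(-47) - 1*(-791) = -6*(-47)² - 1*(-791) = -6*2209 + 791 = -13254 + 791 = -12463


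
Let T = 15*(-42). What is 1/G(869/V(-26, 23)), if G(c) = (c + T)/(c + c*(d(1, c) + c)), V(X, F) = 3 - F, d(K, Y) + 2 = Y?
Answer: -763851/134690 ≈ -5.6712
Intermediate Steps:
d(K, Y) = -2 + Y
T = -630
G(c) = (-630 + c)/(c + c*(-2 + 2*c)) (G(c) = (c - 630)/(c + c*((-2 + c) + c)) = (-630 + c)/(c + c*(-2 + 2*c)))
1/G(869/V(-26, 23)) = 1/((-630 + 869/(3 - 1*23))/(((869/(3 - 1*23)))*(-1 + 2*(869/(3 - 1*23))))) = 1/((-630 + 869/(3 - 23))/(((869/(3 - 23)))*(-1 + 2*(869/(3 - 23))))) = 1/((-630 + 869/(-20))/(((869/(-20)))*(-1 + 2*(869/(-20))))) = 1/((-630 + 869*(-1/20))/(((869*(-1/20)))*(-1 + 2*(869*(-1/20))))) = 1/((-630 - 869/20)/((-869/20)*(-1 + 2*(-869/20)))) = 1/(-20/869*(-13469/20)/(-1 - 869/10)) = 1/(-20/869*(-13469/20)/(-879/10)) = 1/(-20/869*(-10/879)*(-13469/20)) = 1/(-134690/763851) = -763851/134690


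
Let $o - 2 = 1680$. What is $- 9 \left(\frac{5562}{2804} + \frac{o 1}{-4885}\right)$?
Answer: $- \frac{101043189}{6848770} \approx -14.753$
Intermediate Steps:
$o = 1682$ ($o = 2 + 1680 = 1682$)
$- 9 \left(\frac{5562}{2804} + \frac{o 1}{-4885}\right) = - 9 \left(\frac{5562}{2804} + \frac{1682 \cdot 1}{-4885}\right) = - 9 \left(5562 \cdot \frac{1}{2804} + 1682 \left(- \frac{1}{4885}\right)\right) = - 9 \left(\frac{2781}{1402} - \frac{1682}{4885}\right) = \left(-9\right) \frac{11227021}{6848770} = - \frac{101043189}{6848770}$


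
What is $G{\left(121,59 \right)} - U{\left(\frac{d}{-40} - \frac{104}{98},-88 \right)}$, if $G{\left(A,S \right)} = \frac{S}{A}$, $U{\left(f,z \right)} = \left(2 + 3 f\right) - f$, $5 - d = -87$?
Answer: $\frac{154452}{29645} \approx 5.2101$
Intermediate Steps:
$d = 92$ ($d = 5 - -87 = 5 + 87 = 92$)
$U{\left(f,z \right)} = 2 + 2 f$
$G{\left(121,59 \right)} - U{\left(\frac{d}{-40} - \frac{104}{98},-88 \right)} = \frac{59}{121} - \left(2 + 2 \left(\frac{92}{-40} - \frac{104}{98}\right)\right) = 59 \cdot \frac{1}{121} - \left(2 + 2 \left(92 \left(- \frac{1}{40}\right) - \frac{52}{49}\right)\right) = \frac{59}{121} - \left(2 + 2 \left(- \frac{23}{10} - \frac{52}{49}\right)\right) = \frac{59}{121} - \left(2 + 2 \left(- \frac{1647}{490}\right)\right) = \frac{59}{121} - \left(2 - \frac{1647}{245}\right) = \frac{59}{121} - - \frac{1157}{245} = \frac{59}{121} + \frac{1157}{245} = \frac{154452}{29645}$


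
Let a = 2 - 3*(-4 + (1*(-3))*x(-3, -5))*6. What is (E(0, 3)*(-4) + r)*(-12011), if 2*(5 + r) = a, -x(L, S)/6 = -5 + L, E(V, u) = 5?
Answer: -15710388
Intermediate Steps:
x(L, S) = 30 - 6*L (x(L, S) = -6*(-5 + L) = 30 - 6*L)
a = 2666 (a = 2 - 3*(-4 + (1*(-3))*(30 - 6*(-3)))*6 = 2 - 3*(-4 - 3*(30 + 18))*6 = 2 - 3*(-4 - 3*48)*6 = 2 - 3*(-4 - 144)*6 = 2 - 3*(-148)*6 = 2 + 444*6 = 2 + 2664 = 2666)
r = 1328 (r = -5 + (½)*2666 = -5 + 1333 = 1328)
(E(0, 3)*(-4) + r)*(-12011) = (5*(-4) + 1328)*(-12011) = (-20 + 1328)*(-12011) = 1308*(-12011) = -15710388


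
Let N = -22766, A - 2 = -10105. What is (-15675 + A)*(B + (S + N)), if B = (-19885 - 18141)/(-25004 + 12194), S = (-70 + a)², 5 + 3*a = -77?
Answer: 6582489917558/19215 ≈ 3.4257e+8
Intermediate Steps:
A = -10103 (A = 2 - 10105 = -10103)
a = -82/3 (a = -5/3 + (⅓)*(-77) = -5/3 - 77/3 = -82/3 ≈ -27.333)
S = 85264/9 (S = (-70 - 82/3)² = (-292/3)² = 85264/9 ≈ 9473.8)
B = 19013/6405 (B = -38026/(-12810) = -38026*(-1/12810) = 19013/6405 ≈ 2.9685)
(-15675 + A)*(B + (S + N)) = (-15675 - 10103)*(19013/6405 + (85264/9 - 22766)) = -25778*(19013/6405 - 119630/9) = -25778*(-255353011/19215) = 6582489917558/19215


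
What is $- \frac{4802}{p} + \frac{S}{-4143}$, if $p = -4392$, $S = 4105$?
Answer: $\frac{310921}{3032676} \approx 0.10252$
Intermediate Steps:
$- \frac{4802}{p} + \frac{S}{-4143} = - \frac{4802}{-4392} + \frac{4105}{-4143} = \left(-4802\right) \left(- \frac{1}{4392}\right) + 4105 \left(- \frac{1}{4143}\right) = \frac{2401}{2196} - \frac{4105}{4143} = \frac{310921}{3032676}$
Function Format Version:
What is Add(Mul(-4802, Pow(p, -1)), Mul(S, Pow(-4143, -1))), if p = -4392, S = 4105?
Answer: Rational(310921, 3032676) ≈ 0.10252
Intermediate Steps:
Add(Mul(-4802, Pow(p, -1)), Mul(S, Pow(-4143, -1))) = Add(Mul(-4802, Pow(-4392, -1)), Mul(4105, Pow(-4143, -1))) = Add(Mul(-4802, Rational(-1, 4392)), Mul(4105, Rational(-1, 4143))) = Add(Rational(2401, 2196), Rational(-4105, 4143)) = Rational(310921, 3032676)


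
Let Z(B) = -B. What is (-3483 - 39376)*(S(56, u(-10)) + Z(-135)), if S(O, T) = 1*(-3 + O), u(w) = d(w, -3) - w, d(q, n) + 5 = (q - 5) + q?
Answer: -8057492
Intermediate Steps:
d(q, n) = -10 + 2*q (d(q, n) = -5 + ((q - 5) + q) = -5 + ((-5 + q) + q) = -5 + (-5 + 2*q) = -10 + 2*q)
u(w) = -10 + w (u(w) = (-10 + 2*w) - w = -10 + w)
S(O, T) = -3 + O
(-3483 - 39376)*(S(56, u(-10)) + Z(-135)) = (-3483 - 39376)*((-3 + 56) - 1*(-135)) = -42859*(53 + 135) = -42859*188 = -8057492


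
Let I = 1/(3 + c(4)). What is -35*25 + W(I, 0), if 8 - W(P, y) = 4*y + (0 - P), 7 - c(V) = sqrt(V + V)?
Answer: -39877/46 + sqrt(2)/46 ≈ -866.86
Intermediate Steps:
c(V) = 7 - sqrt(2)*sqrt(V) (c(V) = 7 - sqrt(V + V) = 7 - sqrt(2*V) = 7 - sqrt(2)*sqrt(V))
I = 1/(10 - 2*sqrt(2)) (I = 1/(3 + (7 - sqrt(2)*sqrt(4))) = 1/(3 + (7 - 1*sqrt(2)*2)) = 1/(3 + (7 - 2*sqrt(2))) = 1/(10 - 2*sqrt(2)) ≈ 0.13944)
W(P, y) = 8 + P - 4*y (W(P, y) = 8 - (4*y + (0 - P)) = 8 - (4*y - P) = 8 - (-P + 4*y) = 8 + (P - 4*y) = 8 + P - 4*y)
-35*25 + W(I, 0) = -35*25 + (8 + (5/46 + sqrt(2)/46) - 4*0) = -875 + (8 + (5/46 + sqrt(2)/46) + 0) = -875 + (373/46 + sqrt(2)/46) = -39877/46 + sqrt(2)/46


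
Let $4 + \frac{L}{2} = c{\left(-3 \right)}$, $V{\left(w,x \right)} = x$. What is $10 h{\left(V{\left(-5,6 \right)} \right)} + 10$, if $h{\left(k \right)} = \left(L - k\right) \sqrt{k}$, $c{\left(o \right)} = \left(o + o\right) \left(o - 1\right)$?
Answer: $10 + 340 \sqrt{6} \approx 842.83$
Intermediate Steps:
$c{\left(o \right)} = 2 o \left(-1 + o\right)$
$L = 40$ ($L = -8 + 2 \cdot 2 \left(-3\right) \left(-1 - 3\right) = -8 + 2 \cdot 2 \left(-3\right) \left(-4\right) = -8 + 2 \cdot 24 = -8 + 48 = 40$)
$h{\left(k \right)} = \sqrt{k} \left(40 - k\right)$ ($h{\left(k \right)} = \left(40 - k\right) \sqrt{k} = \sqrt{k} \left(40 - k\right)$)
$10 h{\left(V{\left(-5,6 \right)} \right)} + 10 = 10 \sqrt{6} \left(40 - 6\right) + 10 = 10 \sqrt{6} \cdot 34 + 10 = 10 \cdot 34 \sqrt{6} + 10 = 340 \sqrt{6} + 10 = 10 + 340 \sqrt{6}$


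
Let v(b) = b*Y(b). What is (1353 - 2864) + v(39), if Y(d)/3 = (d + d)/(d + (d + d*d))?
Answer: -61717/41 ≈ -1505.3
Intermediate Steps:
Y(d) = 6*d/(d² + 2*d) (Y(d) = 3*((d + d)/(d + (d + d*d))) = 3*((2*d)/(d + (d + d²))) = 3*((2*d)/(d² + 2*d)) = 3*(2*d/(d² + 2*d)) = 6*d/(d² + 2*d))
v(b) = 6*b/(2 + b) (v(b) = b*(6/(2 + b)) = 6*b/(2 + b))
(1353 - 2864) + v(39) = (1353 - 2864) + 6*39/(2 + 39) = -1511 + 6*39/41 = -1511 + 6*39*(1/41) = -1511 + 234/41 = -61717/41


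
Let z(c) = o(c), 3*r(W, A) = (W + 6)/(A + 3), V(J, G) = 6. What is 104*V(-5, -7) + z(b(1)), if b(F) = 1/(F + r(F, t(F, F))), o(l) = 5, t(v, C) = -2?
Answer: 629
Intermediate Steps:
r(W, A) = (6 + W)/(3*(3 + A)) (r(W, A) = ((W + 6)/(A + 3))/3 = ((6 + W)/(3 + A))/3 = (6 + W)/(3*(3 + A)))
b(F) = 1/(2 + 4*F/3) (b(F) = 1/(F + (6 + F)/(3*(3 - 2))) = 1/(F + (⅓)*(6 + F)/1) = 1/(F + (⅓)*1*(6 + F)) = 1/(F + (2 + F/3)) = 1/(2 + 4*F/3))
z(c) = 5
104*V(-5, -7) + z(b(1)) = 104*6 + 5 = 624 + 5 = 629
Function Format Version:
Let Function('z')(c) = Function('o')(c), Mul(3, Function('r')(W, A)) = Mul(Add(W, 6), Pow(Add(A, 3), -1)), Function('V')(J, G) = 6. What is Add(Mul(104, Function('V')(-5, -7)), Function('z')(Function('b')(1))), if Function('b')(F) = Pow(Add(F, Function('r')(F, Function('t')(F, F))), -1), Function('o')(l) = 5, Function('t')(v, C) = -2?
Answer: 629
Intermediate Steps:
Function('r')(W, A) = Mul(Rational(1, 3), Pow(Add(3, A), -1), Add(6, W)) (Function('r')(W, A) = Mul(Rational(1, 3), Mul(Add(W, 6), Pow(Add(A, 3), -1))) = Mul(Rational(1, 3), Mul(Add(6, W), Pow(Add(3, A), -1))) = Mul(Rational(1, 3), Mul(Pow(Add(3, A), -1), Add(6, W))) = Mul(Rational(1, 3), Pow(Add(3, A), -1), Add(6, W)))
Function('b')(F) = Pow(Add(2, Mul(Rational(4, 3), F)), -1) (Function('b')(F) = Pow(Add(F, Mul(Rational(1, 3), Pow(Add(3, -2), -1), Add(6, F))), -1) = Pow(Add(F, Mul(Rational(1, 3), Pow(1, -1), Add(6, F))), -1) = Pow(Add(F, Mul(Rational(1, 3), 1, Add(6, F))), -1) = Pow(Add(F, Add(2, Mul(Rational(1, 3), F))), -1) = Pow(Add(2, Mul(Rational(4, 3), F)), -1))
Function('z')(c) = 5
Add(Mul(104, Function('V')(-5, -7)), Function('z')(Function('b')(1))) = Add(Mul(104, 6), 5) = Add(624, 5) = 629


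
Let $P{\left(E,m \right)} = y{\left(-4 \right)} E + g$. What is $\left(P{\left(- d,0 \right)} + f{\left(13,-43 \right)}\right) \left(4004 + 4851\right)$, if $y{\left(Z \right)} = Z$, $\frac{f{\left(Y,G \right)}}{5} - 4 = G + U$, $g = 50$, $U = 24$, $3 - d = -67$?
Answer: $2258025$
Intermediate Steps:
$d = 70$ ($d = 3 - -67 = 3 + 67 = 70$)
$f{\left(Y,G \right)} = 140 + 5 G$ ($f{\left(Y,G \right)} = 20 + 5 \left(G + 24\right) = 20 + 5 \left(24 + G\right) = 20 + \left(120 + 5 G\right) = 140 + 5 G$)
$P{\left(E,m \right)} = 50 - 4 E$ ($P{\left(E,m \right)} = - 4 E + 50 = 50 - 4 E$)
$\left(P{\left(- d,0 \right)} + f{\left(13,-43 \right)}\right) \left(4004 + 4851\right) = \left(\left(50 - 4 \left(\left(-1\right) 70\right)\right) + \left(140 + 5 \left(-43\right)\right)\right) \left(4004 + 4851\right) = \left(\left(50 - -280\right) + \left(140 - 215\right)\right) 8855 = \left(\left(50 + 280\right) - 75\right) 8855 = \left(330 - 75\right) 8855 = 255 \cdot 8855 = 2258025$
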